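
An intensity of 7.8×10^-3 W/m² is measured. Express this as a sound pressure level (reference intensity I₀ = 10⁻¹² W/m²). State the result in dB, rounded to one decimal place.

98.9 dB

I/I₀ = 7.8×10^-3/10⁻¹² = 7.8×10^9, and L = 10·log₁₀(I/I₀).
L = 10·(0.8921 + 9) = 98.92 dB.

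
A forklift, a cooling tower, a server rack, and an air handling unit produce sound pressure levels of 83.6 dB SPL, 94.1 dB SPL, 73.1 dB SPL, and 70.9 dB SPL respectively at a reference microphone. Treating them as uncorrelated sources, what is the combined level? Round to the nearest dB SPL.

Incoherent sources combine by intensity addition: L_total = 10·log₁₀(Σ 10^(L_i/10)).
Σ 10^(L/10) = 10^(83.6/10) + 10^(94.1/10) + 10^(73.1/10) + 10^(70.9/10) = 2.832e+09.
L_total = 10·log₁₀(2.832e+09) = 94.52 dB SPL.

95 dB SPL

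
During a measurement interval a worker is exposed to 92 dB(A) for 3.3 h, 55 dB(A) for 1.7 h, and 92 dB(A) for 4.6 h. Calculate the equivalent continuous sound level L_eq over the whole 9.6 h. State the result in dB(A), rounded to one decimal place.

91.2 dB(A)

L_eq = 10·log₁₀[(1/T)·Σ tᵢ·10^(Lᵢ/10)] with T = 9.6 h.
Σ tᵢ·10^(Lᵢ/10) = 3.3·10^(92/10) + 1.7·10^(55/10) + 4.6·10^(92/10) = 1.252e+10.
L_eq = 10·log₁₀(1.252e+10/9.6) = 91.15 dB(A).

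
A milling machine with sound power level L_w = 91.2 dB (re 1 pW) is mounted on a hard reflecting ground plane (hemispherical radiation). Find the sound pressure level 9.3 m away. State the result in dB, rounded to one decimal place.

The power spreads over a hemisphere of area 2π·r², so L_p = L_w − 10·log₁₀(2π·r²).
2π·r² = 543.4 m², 10·log₁₀ of that is 27.351 dB.
L_p = 91.2 − 27.351 = 63.85 dB.

63.8 dB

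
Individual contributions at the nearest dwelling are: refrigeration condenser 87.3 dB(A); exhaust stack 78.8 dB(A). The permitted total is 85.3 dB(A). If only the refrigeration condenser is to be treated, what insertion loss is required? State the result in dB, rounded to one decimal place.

The untreated sources together contribute 10^(78.8/10) = 7.586e+07, i.e. 78.80 dB(A).
The limit corresponds to 10^(85.3/10) = 3.388e+08; subtracting the fixed part leaves 2.630e+08 for the refrigeration condenser, i.e. 84.20 dB(A).
So the refrigeration condenser must be reduced from 87.3 to 84.20 dB(A): IL = 3.10 dB.

3.1 dB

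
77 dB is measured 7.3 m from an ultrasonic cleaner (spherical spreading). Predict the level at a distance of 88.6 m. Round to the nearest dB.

Spherical spreading from a point source gives a 20·log₁₀(r₂/r₁) drop.
L₂ = 77 − 20·log₁₀(88.6/7.3) = 77 − 21.682 = 55.32 dB.

55 dB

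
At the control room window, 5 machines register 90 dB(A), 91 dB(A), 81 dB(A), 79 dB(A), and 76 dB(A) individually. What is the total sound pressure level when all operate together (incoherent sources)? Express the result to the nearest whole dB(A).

Incoherent sources combine by intensity addition: L_total = 10·log₁₀(Σ 10^(L_i/10)).
Σ 10^(L/10) = 10^(90/10) + 10^(91/10) + 10^(81/10) + 10^(79/10) + 10^(76/10) = 2.504e+09.
L_total = 10·log₁₀(2.504e+09) = 93.99 dB(A).

94 dB(A)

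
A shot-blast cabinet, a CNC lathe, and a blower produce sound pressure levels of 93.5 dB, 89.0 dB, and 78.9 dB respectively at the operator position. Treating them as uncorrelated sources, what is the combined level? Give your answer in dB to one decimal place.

For uncorrelated sources the intensities add, so convert each level to linear form, sum, and take 10·log₁₀ of the total.
Σ 10^(L/10) = 10^(93.5/10) + 10^(89.0/10) + 10^(78.9/10) = 3.111e+09.
L_total = 10·log₁₀(3.111e+09) = 94.93 dB.

94.9 dB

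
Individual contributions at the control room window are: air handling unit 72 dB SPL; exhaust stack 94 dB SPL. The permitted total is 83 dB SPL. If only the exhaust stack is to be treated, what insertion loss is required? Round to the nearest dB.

The untreated sources together contribute 10^(72/10) = 1.585e+07, i.e. 72.00 dB SPL.
The limit corresponds to 10^(83/10) = 1.995e+08; subtracting the fixed part leaves 1.837e+08 for the exhaust stack, i.e. 82.64 dB SPL.
So the exhaust stack must be reduced from 94 to 82.64 dB SPL: IL = 11.36 dB.

11 dB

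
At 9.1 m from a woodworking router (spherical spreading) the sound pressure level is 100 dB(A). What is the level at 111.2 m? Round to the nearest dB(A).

For a point source, L₂ = L₁ − 20·log₁₀(r₂/r₁).
L₂ = 100 − 20·log₁₀(111.2/9.1) = 100 − 21.741 = 78.26 dB(A).

78 dB(A)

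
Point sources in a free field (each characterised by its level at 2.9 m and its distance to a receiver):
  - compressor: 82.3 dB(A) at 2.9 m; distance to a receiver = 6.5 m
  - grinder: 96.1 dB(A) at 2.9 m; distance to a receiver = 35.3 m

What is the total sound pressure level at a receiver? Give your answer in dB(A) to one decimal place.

77.9 dB(A)

Propagate each source to the receiver with L = L_ref − 20·log₁₀(r/r_ref), then add intensities.
compressor: 82.3 − 20·log₁₀(6.5/2.9) = 82.3 − 7.01 = 75.29 dB(A).
grinder: 96.1 − 20·log₁₀(35.3/2.9) = 96.1 − 21.71 = 74.39 dB(A).
Σ 10^(L/10) = 6.130e+07 → L_total = 10·log₁₀(6.130e+07) = 77.87 dB(A).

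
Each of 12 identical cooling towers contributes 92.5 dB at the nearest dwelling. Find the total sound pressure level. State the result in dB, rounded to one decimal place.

103.3 dB

L_total = L₁ + 10·log₁₀ N for N identical incoherent sources.
L_total = 92.5 + 10·log₁₀(12) = 92.5 + 10.792 = 103.29 dB.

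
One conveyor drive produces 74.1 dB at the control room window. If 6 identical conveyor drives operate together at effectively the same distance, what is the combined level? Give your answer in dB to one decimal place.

L_total = L₁ + 10·log₁₀ N for N identical incoherent sources.
L_total = 74.1 + 10·log₁₀(6) = 74.1 + 7.782 = 81.88 dB.

81.9 dB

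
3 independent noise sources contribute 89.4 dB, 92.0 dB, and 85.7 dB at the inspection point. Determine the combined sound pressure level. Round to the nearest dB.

95 dB

Incoherent sources combine by intensity addition: L_total = 10·log₁₀(Σ 10^(L_i/10)).
Σ 10^(L/10) = 10^(89.4/10) + 10^(92.0/10) + 10^(85.7/10) = 2.827e+09.
L_total = 10·log₁₀(2.827e+09) = 94.51 dB.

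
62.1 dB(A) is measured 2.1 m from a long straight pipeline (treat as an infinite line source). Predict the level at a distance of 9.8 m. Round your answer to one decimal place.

Line-source attenuation: ΔL = 10·log₁₀(r₂/r₁) = 10·log₁₀(9.8/2.1) = 6.690 dB.
L₂ = 62.1 − 10·log₁₀(9.8/2.1) = 62.1 − 6.690 = 55.41 dB(A).

55.4 dB(A)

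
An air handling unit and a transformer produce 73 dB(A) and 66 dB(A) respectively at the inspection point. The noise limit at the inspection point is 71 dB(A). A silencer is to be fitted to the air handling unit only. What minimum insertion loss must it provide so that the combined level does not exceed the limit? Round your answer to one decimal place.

3.7 dB

Fixed contribution from the other source: Σ 10^(L/10) = 10^(66/10) = 3.981e+06 (66.00 dB(A)).
To meet 71 dB(A) overall, the treated air handling unit may contribute at most 10^(71/10) − 3.981e+06 = 8.608e+06, i.e. 69.35 dB(A).
So the air handling unit must be reduced from 73 to 69.35 dB(A): IL = 3.65 dB.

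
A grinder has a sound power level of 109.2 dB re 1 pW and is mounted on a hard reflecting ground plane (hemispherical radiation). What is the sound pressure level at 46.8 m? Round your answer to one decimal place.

67.8 dB

The power spreads over a hemisphere of area 2π·r², so L_p = L_w − 10·log₁₀(2π·r²).
2π·r² = 1.376e+04 m², 10·log₁₀ of that is 41.387 dB.
L_p = 109.2 − 41.387 = 67.81 dB.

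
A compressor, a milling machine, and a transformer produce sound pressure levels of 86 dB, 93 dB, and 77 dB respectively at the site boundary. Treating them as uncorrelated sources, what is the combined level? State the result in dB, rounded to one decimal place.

93.9 dB

For uncorrelated sources the intensities add, so convert each level to linear form, sum, and take 10·log₁₀ of the total.
Σ 10^(L/10) = 10^(86/10) + 10^(93/10) + 10^(77/10) = 2.443e+09.
L_total = 10·log₁₀(2.443e+09) = 93.88 dB.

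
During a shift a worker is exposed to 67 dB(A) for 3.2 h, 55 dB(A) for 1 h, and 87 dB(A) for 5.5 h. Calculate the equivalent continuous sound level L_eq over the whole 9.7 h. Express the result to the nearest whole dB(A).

85 dB(A)

The energy average is taken in the linear domain: L_eq = 10·log₁₀[(Σ tᵢ·10^(Lᵢ/10))/T], T = 9.7 h.
Σ tᵢ·10^(Lᵢ/10) = 3.2·10^(67/10) + 1·10^(55/10) + 5.5·10^(87/10) = 2.773e+09.
L_eq = 10·log₁₀(2.773e+09/9.7) = 84.56 dB(A).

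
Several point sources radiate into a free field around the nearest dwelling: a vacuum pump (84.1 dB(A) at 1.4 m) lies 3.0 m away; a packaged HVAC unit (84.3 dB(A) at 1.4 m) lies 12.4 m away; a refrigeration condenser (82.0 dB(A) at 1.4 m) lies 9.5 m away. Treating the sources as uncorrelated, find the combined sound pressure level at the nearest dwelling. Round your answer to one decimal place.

First find each source's level at the receiver (point-source: −20·log₁₀(r/r_ref)), then combine on an intensity basis.
vacuum pump: 84.1 − 20·log₁₀(3.0/1.4) = 84.1 − 6.62 = 77.48 dB(A).
packaged HVAC unit: 84.3 − 20·log₁₀(12.4/1.4) = 84.3 − 18.95 = 65.35 dB(A).
refrigeration condenser: 82.0 − 20·log₁₀(9.5/1.4) = 82.0 − 16.63 = 65.37 dB(A).
Σ 10^(L/10) = 6.285e+07 → L_total = 10·log₁₀(6.285e+07) = 77.98 dB(A).

78.0 dB(A)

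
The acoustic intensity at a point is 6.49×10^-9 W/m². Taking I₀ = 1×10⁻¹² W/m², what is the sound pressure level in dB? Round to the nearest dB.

38 dB

L = 10·log₁₀(I/I₀) = 10·log₁₀(6.49×10^-9/10⁻¹²) = 10·log₁₀(6.49×10^3).
L = 10·(0.8122 + 3) = 38.12 dB.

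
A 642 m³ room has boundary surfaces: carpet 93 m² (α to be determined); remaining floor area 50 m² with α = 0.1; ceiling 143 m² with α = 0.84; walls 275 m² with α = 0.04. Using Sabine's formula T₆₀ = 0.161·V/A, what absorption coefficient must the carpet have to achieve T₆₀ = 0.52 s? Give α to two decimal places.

0.67

From T₆₀ = 0.161·V/A, the target T₆₀ = 0.52 s needs A = 0.161·642/0.52 = 198.77 m².
Absorption from the other surfaces = 50·0.1 + 143·0.84 + 275·0.04 = 136.12 m², so the carpet must supply 62.65 m² over 93 m².
α = 62.65/93 = 0.674.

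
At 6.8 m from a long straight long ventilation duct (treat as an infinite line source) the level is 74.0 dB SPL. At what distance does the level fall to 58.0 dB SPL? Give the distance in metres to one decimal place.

270.7 m

The 16.0 dB drop corresponds to a distance ratio of 10^(16.0/10) for a line source.
r₂ = 6.8·10^((74.0−58.0)/10) = 6.8·10^(16.0/10) = 270.71 m.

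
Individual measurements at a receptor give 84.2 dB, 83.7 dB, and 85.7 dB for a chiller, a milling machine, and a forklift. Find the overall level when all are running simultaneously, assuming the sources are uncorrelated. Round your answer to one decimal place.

For uncorrelated sources the intensities add, so convert each level to linear form, sum, and take 10·log₁₀ of the total.
Σ 10^(L/10) = 10^(84.2/10) + 10^(83.7/10) + 10^(85.7/10) = 8.690e+08.
L_total = 10·log₁₀(8.690e+08) = 89.39 dB.

89.4 dB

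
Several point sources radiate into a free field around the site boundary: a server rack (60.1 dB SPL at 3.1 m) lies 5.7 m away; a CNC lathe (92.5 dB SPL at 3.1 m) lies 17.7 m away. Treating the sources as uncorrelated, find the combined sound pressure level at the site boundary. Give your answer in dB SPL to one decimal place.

First find each source's level at the receiver (point-source: −20·log₁₀(r/r_ref)), then combine on an intensity basis.
server rack: 60.1 − 20·log₁₀(5.7/3.1) = 60.1 − 5.29 = 54.81 dB SPL.
CNC lathe: 92.5 − 20·log₁₀(17.7/3.1) = 92.5 − 15.13 = 77.37 dB SPL.
Σ 10^(L/10) = 5.485e+07 → L_total = 10·log₁₀(5.485e+07) = 77.39 dB SPL.

77.4 dB SPL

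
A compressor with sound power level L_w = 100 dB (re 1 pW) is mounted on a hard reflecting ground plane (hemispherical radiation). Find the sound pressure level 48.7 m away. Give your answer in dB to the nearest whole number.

L_p = L_w − 10·log₁₀(2π·r²) with r = 48.7 m.
2π·r² = 1.49e+04 m², 10·log₁₀ of that is 41.732 dB.
L_p = 100 − 41.732 = 58.27 dB.

58 dB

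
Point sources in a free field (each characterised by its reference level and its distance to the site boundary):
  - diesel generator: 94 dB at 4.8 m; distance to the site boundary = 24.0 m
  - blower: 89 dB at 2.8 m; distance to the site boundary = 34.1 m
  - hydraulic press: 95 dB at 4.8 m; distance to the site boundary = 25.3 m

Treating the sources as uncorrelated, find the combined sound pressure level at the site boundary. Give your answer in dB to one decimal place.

Apply inverse-square spreading to bring every level to the receiver, then sum 10^(L/10).
diesel generator: 94 − 20·log₁₀(24.0/4.8) = 94 − 13.98 = 80.02 dB.
blower: 89 − 20·log₁₀(34.1/2.8) = 89 − 21.71 = 67.29 dB.
hydraulic press: 95 − 20·log₁₀(25.3/4.8) = 95 − 14.44 = 80.56 dB.
Σ 10^(L/10) = 2.197e+08 → L_total = 10·log₁₀(2.197e+08) = 83.42 dB.

83.4 dB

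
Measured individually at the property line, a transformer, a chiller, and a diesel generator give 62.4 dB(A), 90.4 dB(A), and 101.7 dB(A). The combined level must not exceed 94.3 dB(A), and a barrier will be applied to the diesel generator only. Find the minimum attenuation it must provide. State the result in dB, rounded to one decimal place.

The untreated sources together contribute 10^(62.4/10) + 10^(90.4/10) = 1.098e+09, i.e. 90.41 dB(A).
To meet 94.3 dB(A) overall, the treated diesel generator may contribute at most 10^(94.3/10) − 1.098e+09 = 1.593e+09, i.e. 92.02 dB(A).
Required insertion loss = 101.7 − 92.02 = 9.68 dB.

9.7 dB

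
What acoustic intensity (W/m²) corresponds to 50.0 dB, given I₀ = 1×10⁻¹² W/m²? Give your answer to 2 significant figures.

1.0e-07 W/m²

I/I₀ = 10^(50.0/10) = 1e+05, so I = 1e+05 × 10⁻¹² W/m².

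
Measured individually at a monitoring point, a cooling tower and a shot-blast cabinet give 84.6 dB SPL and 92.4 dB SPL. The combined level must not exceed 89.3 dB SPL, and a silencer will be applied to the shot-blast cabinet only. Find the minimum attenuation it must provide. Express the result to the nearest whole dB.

Everything except the shot-blast cabinet sums to 10^(84.6/10) = 2.884e+08 in linear terms, 84.60 dB SPL.
The limit corresponds to 10^(89.3/10) = 8.511e+08; subtracting the fixed part leaves 5.627e+08 for the shot-blast cabinet, i.e. 87.50 dB SPL.
So the shot-blast cabinet must be reduced from 92.4 to 87.50 dB SPL: IL = 4.90 dB.

5 dB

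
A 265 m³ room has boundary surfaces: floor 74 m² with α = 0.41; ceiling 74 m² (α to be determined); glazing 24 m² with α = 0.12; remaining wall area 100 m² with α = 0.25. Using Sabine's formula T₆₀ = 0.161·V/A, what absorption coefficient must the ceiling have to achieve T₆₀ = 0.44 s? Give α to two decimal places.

0.52

A = 0.161·V/T₆₀ = 0.161·265/0.44 = 96.97 m² sabins.
Absorption from the other surfaces = 74·0.41 + 24·0.12 + 100·0.25 = 58.22 m², so the ceiling must supply 38.75 m² over 74 m².
α = 38.75/74 = 0.524.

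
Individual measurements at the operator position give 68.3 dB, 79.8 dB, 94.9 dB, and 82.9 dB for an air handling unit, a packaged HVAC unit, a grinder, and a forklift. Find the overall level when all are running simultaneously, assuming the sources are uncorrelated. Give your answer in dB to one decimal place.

95.3 dB

Incoherent sources combine by intensity addition: L_total = 10·log₁₀(Σ 10^(L_i/10)).
Σ 10^(L/10) = 10^(68.3/10) + 10^(79.8/10) + 10^(94.9/10) + 10^(82.9/10) = 3.388e+09.
L_total = 10·log₁₀(3.388e+09) = 95.30 dB.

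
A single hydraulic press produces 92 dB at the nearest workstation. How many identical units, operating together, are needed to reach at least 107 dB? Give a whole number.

32

The shortfall is 107 − 92 = 15.0 dB, and N units add 10·log₁₀ N, so need 10·log₁₀ N ≥ 15.0.
N ≥ 10^(15.0/10) = 31.623, so N = 32.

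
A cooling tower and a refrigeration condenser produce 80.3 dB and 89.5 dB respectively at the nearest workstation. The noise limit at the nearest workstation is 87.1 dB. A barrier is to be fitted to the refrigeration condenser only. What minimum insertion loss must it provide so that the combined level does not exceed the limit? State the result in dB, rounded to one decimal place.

Everything except the refrigeration condenser sums to 10^(80.3/10) = 1.072e+08 in linear terms, 80.30 dB.
To meet 87.1 dB overall, the treated refrigeration condenser may contribute at most 10^(87.1/10) − 1.072e+08 = 4.057e+08, i.e. 86.08 dB.
Required insertion loss = 89.5 − 86.08 = 3.42 dB.

3.4 dB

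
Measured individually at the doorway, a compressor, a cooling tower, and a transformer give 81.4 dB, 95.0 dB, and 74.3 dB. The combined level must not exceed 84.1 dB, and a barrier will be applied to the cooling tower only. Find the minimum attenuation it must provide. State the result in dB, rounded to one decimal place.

The untreated sources together contribute 10^(81.4/10) + 10^(74.3/10) = 1.650e+08, i.e. 82.17 dB.
The limit corresponds to 10^(84.1/10) = 2.570e+08; subtracting the fixed part leaves 9.209e+07 for the cooling tower, i.e. 79.64 dB.
Required insertion loss = 95.0 − 79.64 = 15.36 dB.

15.4 dB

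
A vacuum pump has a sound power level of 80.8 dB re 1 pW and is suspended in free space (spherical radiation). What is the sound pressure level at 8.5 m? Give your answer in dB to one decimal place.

51.2 dB

The power spreads over a sphere of area 4π·r², so L_p = L_w − 10·log₁₀(4π·r²).
4π·r² = 907.9 m², 10·log₁₀ of that is 29.580 dB.
L_p = 80.8 − 29.580 = 51.22 dB.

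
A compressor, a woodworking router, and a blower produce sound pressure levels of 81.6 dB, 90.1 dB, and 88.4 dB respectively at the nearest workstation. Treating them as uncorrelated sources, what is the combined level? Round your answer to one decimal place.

Incoherent sources combine by intensity addition: L_total = 10·log₁₀(Σ 10^(L_i/10)).
Σ 10^(L/10) = 10^(81.6/10) + 10^(90.1/10) + 10^(88.4/10) = 1.860e+09.
L_total = 10·log₁₀(1.860e+09) = 92.69 dB.

92.7 dB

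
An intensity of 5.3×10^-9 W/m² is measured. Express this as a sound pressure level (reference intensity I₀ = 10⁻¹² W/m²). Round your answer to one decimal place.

I/I₀ = 5.3×10^-9/10⁻¹² = 5.3×10^3, and L = 10·log₁₀(I/I₀).
L = 10·(0.7243 + 3) = 37.24 dB.

37.2 dB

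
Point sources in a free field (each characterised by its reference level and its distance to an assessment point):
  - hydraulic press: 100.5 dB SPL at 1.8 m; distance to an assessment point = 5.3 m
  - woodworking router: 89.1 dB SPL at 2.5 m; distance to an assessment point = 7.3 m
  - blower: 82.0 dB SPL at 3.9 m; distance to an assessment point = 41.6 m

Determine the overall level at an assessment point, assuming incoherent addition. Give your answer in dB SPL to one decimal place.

91.4 dB SPL

Propagate each source to the receiver with L = L_ref − 20·log₁₀(r/r_ref), then add intensities.
hydraulic press: 100.5 − 20·log₁₀(5.3/1.8) = 100.5 − 9.38 = 91.12 dB SPL.
woodworking router: 89.1 − 20·log₁₀(7.3/2.5) = 89.1 − 9.31 = 79.79 dB SPL.
blower: 82.0 − 20·log₁₀(41.6/3.9) = 82.0 − 20.56 = 61.44 dB SPL.
Σ 10^(L/10) = 1.391e+09 → L_total = 10·log₁₀(1.391e+09) = 91.43 dB SPL.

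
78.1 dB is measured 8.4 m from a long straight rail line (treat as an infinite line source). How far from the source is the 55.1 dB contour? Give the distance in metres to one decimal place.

1676.0 m

The 23.0 dB drop corresponds to a distance ratio of 10^(23.0/10) for a line source.
r₂ = 8.4·10^((78.1−55.1)/10) = 8.4·10^(23.0/10) = 1676.02 m.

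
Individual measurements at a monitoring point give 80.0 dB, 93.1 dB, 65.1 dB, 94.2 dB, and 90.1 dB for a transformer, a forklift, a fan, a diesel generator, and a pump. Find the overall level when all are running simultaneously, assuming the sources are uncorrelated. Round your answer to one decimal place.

97.6 dB

Incoherent sources combine by intensity addition: L_total = 10·log₁₀(Σ 10^(L_i/10)).
Σ 10^(L/10) = 10^(80.0/10) + 10^(93.1/10) + 10^(65.1/10) + 10^(94.2/10) + 10^(90.1/10) = 5.799e+09.
L_total = 10·log₁₀(5.799e+09) = 97.63 dB.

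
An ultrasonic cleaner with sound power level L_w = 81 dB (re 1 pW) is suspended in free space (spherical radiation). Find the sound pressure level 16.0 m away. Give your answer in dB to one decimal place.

Free-field spherical radiation: L_p = L_w − 10·log₁₀(4π·r²), r = 16.0 m.
4π·r² = 3217 m², 10·log₁₀ of that is 35.074 dB.
L_p = 81 − 35.074 = 45.93 dB.

45.9 dB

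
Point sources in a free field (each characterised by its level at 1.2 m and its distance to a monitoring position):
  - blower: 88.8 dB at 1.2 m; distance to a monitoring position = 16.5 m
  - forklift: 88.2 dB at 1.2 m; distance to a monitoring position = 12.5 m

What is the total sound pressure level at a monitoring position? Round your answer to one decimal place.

Apply inverse-square spreading to bring every level to the receiver, then sum 10^(L/10).
blower: 88.8 − 20·log₁₀(16.5/1.2) = 88.8 − 22.77 = 66.03 dB.
forklift: 88.2 − 20·log₁₀(12.5/1.2) = 88.2 − 20.35 = 67.85 dB.
Σ 10^(L/10) = 1.010e+07 → L_total = 10·log₁₀(1.010e+07) = 70.04 dB.

70.0 dB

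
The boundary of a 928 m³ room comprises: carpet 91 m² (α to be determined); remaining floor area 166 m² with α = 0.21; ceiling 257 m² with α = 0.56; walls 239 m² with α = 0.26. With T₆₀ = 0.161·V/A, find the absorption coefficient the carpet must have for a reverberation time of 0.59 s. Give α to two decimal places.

A = 0.161·V/T₆₀ = 0.161·928/0.59 = 253.23 m² sabins.
Absorption from the other surfaces = 166·0.21 + 257·0.56 + 239·0.26 = 240.92 m², so the carpet must supply 12.31 m² over 91 m².
α = 12.31/91 = 0.135.

0.14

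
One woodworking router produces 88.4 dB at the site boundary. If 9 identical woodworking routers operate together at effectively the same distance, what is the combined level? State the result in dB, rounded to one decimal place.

97.9 dB

L_total = L₁ + 10·log₁₀ N for N identical incoherent sources.
L_total = 88.4 + 10·log₁₀(9) = 88.4 + 9.542 = 97.94 dB.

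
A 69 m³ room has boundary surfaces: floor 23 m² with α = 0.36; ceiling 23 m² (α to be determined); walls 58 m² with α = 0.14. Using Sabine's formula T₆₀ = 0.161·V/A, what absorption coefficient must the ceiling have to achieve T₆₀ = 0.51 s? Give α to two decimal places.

0.23

A = 0.161·V/T₆₀ = 0.161·69/0.51 = 21.78 m² sabins.
Absorption from the other surfaces = 23·0.36 + 58·0.14 = 16.40 m², so the ceiling must supply 5.38 m² over 23 m².
α = 5.38/23 = 0.234.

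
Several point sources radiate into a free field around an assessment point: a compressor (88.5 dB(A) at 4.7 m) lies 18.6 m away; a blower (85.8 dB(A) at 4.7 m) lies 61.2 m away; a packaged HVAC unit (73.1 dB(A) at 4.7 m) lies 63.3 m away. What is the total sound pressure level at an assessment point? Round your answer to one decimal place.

76.8 dB(A)

Propagate each source to the receiver with L = L_ref − 20·log₁₀(r/r_ref), then add intensities.
compressor: 88.5 − 20·log₁₀(18.6/4.7) = 88.5 − 11.95 = 76.55 dB(A).
blower: 85.8 − 20·log₁₀(61.2/4.7) = 85.8 − 22.29 = 63.51 dB(A).
packaged HVAC unit: 73.1 − 20·log₁₀(63.3/4.7) = 73.1 − 22.59 = 50.51 dB(A).
Σ 10^(L/10) = 4.756e+07 → L_total = 10·log₁₀(4.756e+07) = 76.77 dB(A).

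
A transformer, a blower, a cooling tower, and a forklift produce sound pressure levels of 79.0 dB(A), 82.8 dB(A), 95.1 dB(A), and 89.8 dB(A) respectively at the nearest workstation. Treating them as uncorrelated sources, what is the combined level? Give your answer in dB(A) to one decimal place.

96.5 dB(A)

Incoherent sources combine by intensity addition: L_total = 10·log₁₀(Σ 10^(L_i/10)).
Σ 10^(L/10) = 10^(79.0/10) + 10^(82.8/10) + 10^(95.1/10) + 10^(89.8/10) = 4.461e+09.
L_total = 10·log₁₀(4.461e+09) = 96.49 dB(A).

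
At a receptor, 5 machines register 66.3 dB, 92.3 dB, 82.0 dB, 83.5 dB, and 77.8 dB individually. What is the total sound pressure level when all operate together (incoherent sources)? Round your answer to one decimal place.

For uncorrelated sources the intensities add, so convert each level to linear form, sum, and take 10·log₁₀ of the total.
Σ 10^(L/10) = 10^(66.3/10) + 10^(92.3/10) + 10^(82.0/10) + 10^(83.5/10) + 10^(77.8/10) = 2.145e+09.
L_total = 10·log₁₀(2.145e+09) = 93.31 dB.

93.3 dB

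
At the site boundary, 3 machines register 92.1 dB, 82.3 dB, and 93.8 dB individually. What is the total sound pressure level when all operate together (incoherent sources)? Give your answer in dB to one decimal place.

96.2 dB

For uncorrelated sources the intensities add, so convert each level to linear form, sum, and take 10·log₁₀ of the total.
Σ 10^(L/10) = 10^(92.1/10) + 10^(82.3/10) + 10^(93.8/10) = 4.190e+09.
L_total = 10·log₁₀(4.190e+09) = 96.22 dB.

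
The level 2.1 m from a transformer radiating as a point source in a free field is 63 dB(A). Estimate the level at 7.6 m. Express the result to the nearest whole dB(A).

52 dB(A)

Spherical spreading from a point source gives a 20·log₁₀(r₂/r₁) drop.
L₂ = 63 − 20·log₁₀(7.6/2.1) = 63 − 11.172 = 51.83 dB(A).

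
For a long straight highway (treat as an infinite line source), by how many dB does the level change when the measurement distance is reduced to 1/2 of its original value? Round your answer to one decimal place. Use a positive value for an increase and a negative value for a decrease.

+3.0 dB

A line source loses 3 dB per doubling of distance; generally ΔL = −10·log₁₀(r₂/r₁).
ΔL = −10·log₁₀(0.5) = +3.01 dB.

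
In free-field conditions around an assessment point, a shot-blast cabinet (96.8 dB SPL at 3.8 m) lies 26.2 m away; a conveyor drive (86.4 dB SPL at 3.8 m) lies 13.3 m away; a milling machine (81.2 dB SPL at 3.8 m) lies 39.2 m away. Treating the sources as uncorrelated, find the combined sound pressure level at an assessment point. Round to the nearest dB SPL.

81 dB SPL

First find each source's level at the receiver (point-source: −20·log₁₀(r/r_ref)), then combine on an intensity basis.
shot-blast cabinet: 96.8 − 20·log₁₀(26.2/3.8) = 96.8 − 16.77 = 80.03 dB SPL.
conveyor drive: 86.4 − 20·log₁₀(13.3/3.8) = 86.4 − 10.88 = 75.52 dB SPL.
milling machine: 81.2 − 20·log₁₀(39.2/3.8) = 81.2 − 20.27 = 60.93 dB SPL.
Σ 10^(L/10) = 1.376e+08 → L_total = 10·log₁₀(1.376e+08) = 81.38 dB SPL.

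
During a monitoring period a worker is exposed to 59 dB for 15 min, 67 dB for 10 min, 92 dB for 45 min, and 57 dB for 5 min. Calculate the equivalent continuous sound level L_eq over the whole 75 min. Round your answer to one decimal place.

89.8 dB

The energy average is taken in the linear domain: L_eq = 10·log₁₀[(Σ tᵢ·10^(Lᵢ/10))/T], T = 75 min.
Σ tᵢ·10^(Lᵢ/10) = 15·10^(59/10) + 10·10^(67/10) + 45·10^(92/10) + 5·10^(57/10) = 7.138e+10.
L_eq = 10·log₁₀(7.138e+10/75) = 89.79 dB.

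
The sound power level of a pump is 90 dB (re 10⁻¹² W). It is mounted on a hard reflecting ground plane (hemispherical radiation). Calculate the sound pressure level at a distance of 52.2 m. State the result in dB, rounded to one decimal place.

47.7 dB

The power spreads over a hemisphere of area 2π·r², so L_p = L_w − 10·log₁₀(2π·r²).
2π·r² = 1.712e+04 m², 10·log₁₀ of that is 42.335 dB.
L_p = 90 − 42.335 = 47.66 dB.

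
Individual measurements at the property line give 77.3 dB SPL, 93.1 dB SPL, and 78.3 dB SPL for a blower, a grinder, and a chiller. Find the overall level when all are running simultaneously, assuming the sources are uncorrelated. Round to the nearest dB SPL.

For uncorrelated sources the intensities add, so convert each level to linear form, sum, and take 10·log₁₀ of the total.
Σ 10^(L/10) = 10^(77.3/10) + 10^(93.1/10) + 10^(78.3/10) = 2.163e+09.
L_total = 10·log₁₀(2.163e+09) = 93.35 dB SPL.

93 dB SPL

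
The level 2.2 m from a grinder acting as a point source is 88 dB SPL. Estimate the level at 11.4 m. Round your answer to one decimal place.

Point-source attenuation: ΔL = 20·log₁₀(r₂/r₁) = 20·log₁₀(11.4/2.2) = 14.290 dB.
L₂ = 88 − 20·log₁₀(11.4/2.2) = 88 − 14.290 = 73.71 dB SPL.

73.7 dB SPL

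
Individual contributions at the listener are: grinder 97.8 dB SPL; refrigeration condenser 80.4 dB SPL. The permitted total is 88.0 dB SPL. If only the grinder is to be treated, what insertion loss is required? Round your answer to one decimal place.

10.6 dB

Everything except the grinder sums to 10^(80.4/10) = 1.096e+08 in linear terms, 80.40 dB SPL.
To meet 88.0 dB SPL overall, the treated grinder may contribute at most 10^(88.0/10) − 1.096e+08 = 5.213e+08, i.e. 87.17 dB SPL.
Required insertion loss = 97.8 − 87.17 = 10.63 dB.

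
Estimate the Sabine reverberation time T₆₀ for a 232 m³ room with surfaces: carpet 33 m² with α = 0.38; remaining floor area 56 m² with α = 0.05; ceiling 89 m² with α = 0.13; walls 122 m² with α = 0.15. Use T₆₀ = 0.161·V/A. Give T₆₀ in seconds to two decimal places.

Total absorption A = 33·0.38 + 56·0.05 + 89·0.13 + 122·0.15 = 45.21 m² sabins.
T₆₀ = 0.161·V/A = 0.161·232/45.21 = 0.826 s.

0.83 s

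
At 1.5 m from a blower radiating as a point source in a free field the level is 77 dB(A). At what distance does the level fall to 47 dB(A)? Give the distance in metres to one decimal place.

For a point source L₁ − L₂ = 20·log₁₀(r₂/r₁), so r₂ = r₁·10^((L₁−L₂)/20).
r₂ = 1.5·10^((77−47)/20) = 1.5·10^(30.0/20) = 47.43 m.

47.4 m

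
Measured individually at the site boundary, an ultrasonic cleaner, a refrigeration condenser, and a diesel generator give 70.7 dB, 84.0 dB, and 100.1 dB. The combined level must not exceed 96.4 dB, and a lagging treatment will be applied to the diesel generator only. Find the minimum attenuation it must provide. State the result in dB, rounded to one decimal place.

4.0 dB

The untreated sources together contribute 10^(70.7/10) + 10^(84.0/10) = 2.629e+08, i.e. 84.20 dB.
To meet 96.4 dB overall, the treated diesel generator may contribute at most 10^(96.4/10) − 2.629e+08 = 4.102e+09, i.e. 96.13 dB.
So the diesel generator must be reduced from 100.1 to 96.13 dB: IL = 3.97 dB.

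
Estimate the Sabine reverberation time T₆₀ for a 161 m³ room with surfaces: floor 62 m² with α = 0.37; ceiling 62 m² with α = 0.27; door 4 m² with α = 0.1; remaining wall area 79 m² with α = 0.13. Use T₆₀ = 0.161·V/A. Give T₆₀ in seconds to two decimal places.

Total absorption A = 62·0.37 + 62·0.27 + 4·0.1 + 79·0.13 = 50.35 m² sabins.
T₆₀ = 0.161 × 161 / 50.35 = 0.515 s.

0.51 s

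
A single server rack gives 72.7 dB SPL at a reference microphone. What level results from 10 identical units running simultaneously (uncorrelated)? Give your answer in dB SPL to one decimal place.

82.7 dB SPL

With 10 equal, uncorrelated contributions the intensity is 10× that of one unit, giving a rise of 10·log₁₀ 10.
L_total = 72.7 + 10·log₁₀(10) = 72.7 + 10.000 = 82.70 dB SPL.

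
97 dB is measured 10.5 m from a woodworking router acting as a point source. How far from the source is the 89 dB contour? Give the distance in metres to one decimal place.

Point-source spreading drops the level by 20·log₁₀(r₂/r₁); inverting, r₂/r₁ = 10^(ΔL/20).
r₂ = 10.5·10^((97−89)/20) = 10.5·10^(8.0/20) = 26.37 m.

26.4 m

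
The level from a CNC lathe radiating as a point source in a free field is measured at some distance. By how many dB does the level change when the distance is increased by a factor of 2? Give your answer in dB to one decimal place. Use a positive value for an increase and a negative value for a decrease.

-6.0 dB

Point-source spreading: ΔL = −20·log₁₀(r₂/r₁).
ΔL = −20·log₁₀(2) = -6.02 dB.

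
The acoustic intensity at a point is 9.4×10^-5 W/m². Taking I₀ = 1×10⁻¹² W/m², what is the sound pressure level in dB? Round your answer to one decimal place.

79.7 dB

L = 10·log₁₀(I/I₀) = 10·log₁₀(9.4×10^-5/10⁻¹²) = 10·log₁₀(9.4×10^7).
L = 10·(0.9731 + 7) = 79.73 dB.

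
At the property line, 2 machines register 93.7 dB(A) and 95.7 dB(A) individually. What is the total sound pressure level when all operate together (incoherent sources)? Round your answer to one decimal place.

Incoherent sources combine by intensity addition: L_total = 10·log₁₀(Σ 10^(L_i/10)).
Σ 10^(L/10) = 10^(93.7/10) + 10^(95.7/10) = 6.060e+09.
L_total = 10·log₁₀(6.060e+09) = 97.82 dB(A).

97.8 dB(A)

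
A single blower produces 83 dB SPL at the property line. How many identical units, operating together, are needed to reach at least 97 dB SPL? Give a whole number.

26

The shortfall is 97 − 83 = 14.0 dB, and N units add 10·log₁₀ N, so need 10·log₁₀ N ≥ 14.0.
N ≥ 10^(14.0/10) = 25.119, so N = 26.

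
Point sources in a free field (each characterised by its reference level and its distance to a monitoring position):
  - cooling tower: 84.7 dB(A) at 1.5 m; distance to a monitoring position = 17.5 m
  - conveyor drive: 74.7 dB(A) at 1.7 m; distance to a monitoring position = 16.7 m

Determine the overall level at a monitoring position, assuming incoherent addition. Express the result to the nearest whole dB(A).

64 dB(A)

First find each source's level at the receiver (point-source: −20·log₁₀(r/r_ref)), then combine on an intensity basis.
cooling tower: 84.7 − 20·log₁₀(17.5/1.5) = 84.7 − 21.34 = 63.36 dB(A).
conveyor drive: 74.7 − 20·log₁₀(16.7/1.7) = 74.7 − 19.85 = 54.85 dB(A).
Σ 10^(L/10) = 2.474e+06 → L_total = 10·log₁₀(2.474e+06) = 63.93 dB(A).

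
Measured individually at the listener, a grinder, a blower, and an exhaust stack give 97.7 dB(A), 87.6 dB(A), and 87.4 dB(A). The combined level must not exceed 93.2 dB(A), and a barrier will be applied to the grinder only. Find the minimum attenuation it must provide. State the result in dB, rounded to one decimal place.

7.9 dB

The untreated sources together contribute 10^(87.6/10) + 10^(87.4/10) = 1.125e+09, i.e. 90.51 dB(A).
The limit corresponds to 10^(93.2/10) = 2.089e+09; subtracting the fixed part leaves 9.643e+08 for the grinder, i.e. 89.84 dB(A).
So the grinder must be reduced from 97.7 to 89.84 dB(A): IL = 7.86 dB.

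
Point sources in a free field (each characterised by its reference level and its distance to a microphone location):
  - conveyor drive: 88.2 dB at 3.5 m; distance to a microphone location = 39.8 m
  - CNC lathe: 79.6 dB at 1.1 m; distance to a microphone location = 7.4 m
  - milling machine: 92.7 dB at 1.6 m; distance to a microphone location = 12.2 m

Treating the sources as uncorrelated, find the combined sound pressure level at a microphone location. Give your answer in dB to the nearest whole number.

76 dB

First find each source's level at the receiver (point-source: −20·log₁₀(r/r_ref)), then combine on an intensity basis.
conveyor drive: 88.2 − 20·log₁₀(39.8/3.5) = 88.2 − 21.12 = 67.08 dB.
CNC lathe: 79.6 − 20·log₁₀(7.4/1.1) = 79.6 − 16.56 = 63.04 dB.
milling machine: 92.7 − 20·log₁₀(12.2/1.6) = 92.7 − 17.64 = 75.06 dB.
Σ 10^(L/10) = 3.915e+07 → L_total = 10·log₁₀(3.915e+07) = 75.93 dB.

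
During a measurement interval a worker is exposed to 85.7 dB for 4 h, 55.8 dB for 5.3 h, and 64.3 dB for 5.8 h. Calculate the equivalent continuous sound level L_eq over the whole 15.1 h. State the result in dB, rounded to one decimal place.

80.0 dB

L_eq = 10·log₁₀[(1/T)·Σ tᵢ·10^(Lᵢ/10)] with T = 15.1 h.
Σ tᵢ·10^(Lᵢ/10) = 4·10^(85.7/10) + 5.3·10^(55.8/10) + 5.8·10^(64.3/10) = 1.504e+09.
L_eq = 10·log₁₀(1.504e+09/15.1) = 79.98 dB.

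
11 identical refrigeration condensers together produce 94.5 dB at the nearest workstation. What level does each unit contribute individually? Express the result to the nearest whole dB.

84 dB

For N identical incoherent sources L_total = L₁ + 10·log₁₀ N, so L₁ = 94.5 − 10·log₁₀(11) = 94.5 − 10.414.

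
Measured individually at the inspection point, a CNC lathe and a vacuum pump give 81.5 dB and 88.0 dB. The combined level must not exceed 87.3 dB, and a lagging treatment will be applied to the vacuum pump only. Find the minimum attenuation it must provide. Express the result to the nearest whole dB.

2 dB

The untreated sources together contribute 10^(81.5/10) = 1.413e+08, i.e. 81.50 dB.
To meet 87.3 dB overall, the treated vacuum pump may contribute at most 10^(87.3/10) − 1.413e+08 = 3.958e+08, i.e. 85.97 dB.
Required insertion loss = 88.0 − 85.97 = 2.03 dB.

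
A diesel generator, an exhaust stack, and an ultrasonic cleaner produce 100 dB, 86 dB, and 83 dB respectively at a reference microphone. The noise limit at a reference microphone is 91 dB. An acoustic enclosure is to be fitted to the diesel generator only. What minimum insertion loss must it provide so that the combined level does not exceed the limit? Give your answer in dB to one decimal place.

Everything except the diesel generator sums to 10^(86/10) + 10^(83/10) = 5.976e+08 in linear terms, 87.76 dB.
The limit corresponds to 10^(91/10) = 1.259e+09; subtracting the fixed part leaves 6.613e+08 for the diesel generator, i.e. 88.20 dB.
Required insertion loss = 100 − 88.20 = 11.80 dB.

11.8 dB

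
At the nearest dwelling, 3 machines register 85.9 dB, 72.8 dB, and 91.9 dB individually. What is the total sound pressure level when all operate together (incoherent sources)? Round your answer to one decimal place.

For uncorrelated sources the intensities add, so convert each level to linear form, sum, and take 10·log₁₀ of the total.
Σ 10^(L/10) = 10^(85.9/10) + 10^(72.8/10) + 10^(91.9/10) = 1.957e+09.
L_total = 10·log₁₀(1.957e+09) = 92.92 dB.

92.9 dB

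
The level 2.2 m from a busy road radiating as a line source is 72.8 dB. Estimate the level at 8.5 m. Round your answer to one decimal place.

Cylindrical spreading from a line source gives a 10·log₁₀(r₂/r₁) drop.
L₂ = 72.8 − 10·log₁₀(8.5/2.2) = 72.8 − 5.870 = 66.93 dB.

66.9 dB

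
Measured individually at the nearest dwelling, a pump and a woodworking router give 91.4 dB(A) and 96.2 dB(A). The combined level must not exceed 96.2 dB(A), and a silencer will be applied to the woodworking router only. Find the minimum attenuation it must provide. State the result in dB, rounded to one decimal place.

Fixed contribution from the other source: Σ 10^(L/10) = 10^(91.4/10) = 1.380e+09 (91.40 dB(A)).
To meet 96.2 dB(A) overall, the treated woodworking router may contribute at most 10^(96.2/10) − 1.380e+09 = 2.788e+09, i.e. 94.45 dB(A).
Required insertion loss = 96.2 − 94.45 = 1.75 dB.

1.7 dB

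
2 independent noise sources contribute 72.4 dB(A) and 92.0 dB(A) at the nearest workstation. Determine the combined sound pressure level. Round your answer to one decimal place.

Incoherent sources combine by intensity addition: L_total = 10·log₁₀(Σ 10^(L_i/10)).
Σ 10^(L/10) = 10^(72.4/10) + 10^(92.0/10) = 1.602e+09.
L_total = 10·log₁₀(1.602e+09) = 92.05 dB(A).

92.0 dB(A)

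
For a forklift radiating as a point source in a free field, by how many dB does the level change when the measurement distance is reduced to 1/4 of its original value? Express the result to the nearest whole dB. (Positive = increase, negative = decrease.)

With spherical spreading the level changes by −20·log₁₀(r₂/r₁).
ΔL = −20·log₁₀(0.25) = +12.04 dB.

+12 dB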